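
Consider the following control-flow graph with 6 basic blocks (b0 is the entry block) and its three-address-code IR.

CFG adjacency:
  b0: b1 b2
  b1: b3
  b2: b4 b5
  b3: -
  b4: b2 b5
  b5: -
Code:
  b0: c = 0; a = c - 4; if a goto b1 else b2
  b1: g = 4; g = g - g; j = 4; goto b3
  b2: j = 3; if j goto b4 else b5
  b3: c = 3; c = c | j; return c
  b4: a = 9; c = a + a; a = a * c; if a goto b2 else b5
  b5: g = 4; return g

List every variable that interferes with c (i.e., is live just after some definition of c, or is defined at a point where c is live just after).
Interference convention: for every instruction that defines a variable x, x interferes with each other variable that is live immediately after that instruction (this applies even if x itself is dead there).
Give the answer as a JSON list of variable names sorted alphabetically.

Answer: ["a", "j"]

Derivation:
Block summaries:
  b0: def={a,c} ue=∅
  b1: def={g,j} ue=∅
  b2: def={j} ue=∅
  b3: def={c} ue={j}
  b4: def={a,c} ue=∅
  b5: def={g} ue=∅

Live sets:
  live b0: ∅→∅
  live b1: ∅→{j}
  live b2: ∅→∅
  live b3: {j}→∅
  live b4: ∅→∅
  live b5: ∅→∅

Interfere edges:
  a↔{c}
  c↔{a,j}
  g↔∅
  j↔{c}

N(c) = ["a", "j"]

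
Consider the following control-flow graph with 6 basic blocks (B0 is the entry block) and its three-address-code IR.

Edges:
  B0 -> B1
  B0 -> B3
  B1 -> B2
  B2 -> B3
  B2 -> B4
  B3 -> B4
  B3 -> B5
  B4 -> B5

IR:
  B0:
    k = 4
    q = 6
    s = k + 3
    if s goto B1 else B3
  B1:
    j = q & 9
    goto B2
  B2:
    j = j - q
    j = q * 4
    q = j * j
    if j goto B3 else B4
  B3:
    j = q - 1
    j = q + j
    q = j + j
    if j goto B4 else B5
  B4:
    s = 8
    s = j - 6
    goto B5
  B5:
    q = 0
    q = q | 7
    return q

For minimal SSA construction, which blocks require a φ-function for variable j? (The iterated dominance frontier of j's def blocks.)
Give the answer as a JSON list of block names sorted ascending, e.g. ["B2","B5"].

Answer: ["B3", "B4", "B5"]

Analysis:
idom tree: B1←B0 B2←B1 B3←B0 B4←B0 B5←B0
Dom∩ at merges:
  B3: preds {B0,B2}: {B0} ∩ {B0,B1,B2} = {B0}; idom=B0
  B4: preds {B2,B3}: {B0,B1,B2} ∩ {B0,B3} = {B0}; idom=B0
  B5: preds {B3,B4}: {B0,B3} ∩ {B0,B4} = {B0}; idom=B0

DF walk-up:
  join B3 pred B0: · stop@B0
  join B3 pred B2: B2→B1 stop@B0
  join B4 pred B2: B2→B1 stop@B0
  join B4 pred B3: B3 stop@B0
  join B5 pred B3: B3 stop@B0
  join B5 pred B4: B4 stop@B0
  DF(B0)=∅
  DF(B1)={B3,B4}
  DF(B2)={B3,B4}
  DF(B3)={B4,B5}
  DF(B4)={B5}
  DF(B5)=∅

φ for j: defs {B1,B2,B3}
  DF⁺ = {B3,B4,B5}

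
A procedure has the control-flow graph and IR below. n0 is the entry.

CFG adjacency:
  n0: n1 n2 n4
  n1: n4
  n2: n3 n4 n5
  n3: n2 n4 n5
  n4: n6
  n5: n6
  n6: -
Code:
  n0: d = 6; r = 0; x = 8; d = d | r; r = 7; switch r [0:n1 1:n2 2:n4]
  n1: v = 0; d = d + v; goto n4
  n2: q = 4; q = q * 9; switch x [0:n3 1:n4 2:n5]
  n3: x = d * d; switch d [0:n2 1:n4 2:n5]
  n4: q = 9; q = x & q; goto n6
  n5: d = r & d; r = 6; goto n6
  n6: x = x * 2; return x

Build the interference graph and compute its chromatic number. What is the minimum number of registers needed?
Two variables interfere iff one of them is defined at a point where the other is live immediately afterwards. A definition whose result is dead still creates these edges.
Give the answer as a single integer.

Block summaries:
  n0 def {d,r,x} use ∅
  n1 def {d,v} use {d}
  n2 def {q} use {x}
  n3 def {x} use {d}
  n4 def {q} use {x}
  n5 def {d,r} use {d,r}
  n6 def {x} use {x}

Live sets:
  n0 li=∅ lo={d,r,x}
  n1 li={d,x} lo={x}
  n2 li={d,r,x} lo={d,r,x}
  n3 li={d,r} lo={d,r,x}
  n4 li={x} lo={x}
  n5 li={d,r,x} lo={x}
  n6 li={x} lo=∅

Interference:
  d↔{q,r,v,x}
  q↔{d,r,x}
  r↔{d,q,x}
  v↔{d,x}
  x↔{d,q,r,v}

Registers:
  {d,q,r,x} pairwise interfere (4-clique) ⇒ χ ≥ 4
  assign d→R0 q→R2 r→R3 v→R2 x→R1 — no edge inside a register ⇒ χ ≤ 4
  χ = 4

Answer: 4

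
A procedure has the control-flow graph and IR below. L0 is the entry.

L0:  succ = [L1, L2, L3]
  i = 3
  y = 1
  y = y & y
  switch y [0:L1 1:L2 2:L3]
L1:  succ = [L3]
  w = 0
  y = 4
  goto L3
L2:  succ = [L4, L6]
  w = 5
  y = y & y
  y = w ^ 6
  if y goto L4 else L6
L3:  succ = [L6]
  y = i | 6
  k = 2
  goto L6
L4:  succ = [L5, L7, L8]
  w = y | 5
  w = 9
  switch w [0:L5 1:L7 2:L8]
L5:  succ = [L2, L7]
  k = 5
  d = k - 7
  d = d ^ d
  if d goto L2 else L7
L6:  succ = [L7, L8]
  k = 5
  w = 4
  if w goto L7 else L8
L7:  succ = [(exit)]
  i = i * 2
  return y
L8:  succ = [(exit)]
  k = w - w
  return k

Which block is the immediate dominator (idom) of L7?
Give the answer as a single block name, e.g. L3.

idom tree: L1←L0 L2←L0 L3←L0 L4←L2 L5←L4 L6←L0 L7←L0 L8←L0
Dom∩ at merges:
  L2: preds {L0,L5}: {L0} ∩ {L0,L2,L4,L5} = {L0}; idom=L0
  L3: preds {L0,L1}: {L0} ∩ {L0,L1} = {L0}; idom=L0
  L6: preds {L2,L3}: {L0,L2} ∩ {L0,L3} = {L0}; idom=L0
  L7: preds {L4,L5,L6}: {L0,L2,L4} ∩ {L0,L2,L4,L5} ∩ {L0,L6} = {L0}; idom=L0
  L8: preds {L4,L6}: {L0,L2,L4} ∩ {L0,L6} = {L0}; idom=L0

idom(L7) = L0

Answer: L0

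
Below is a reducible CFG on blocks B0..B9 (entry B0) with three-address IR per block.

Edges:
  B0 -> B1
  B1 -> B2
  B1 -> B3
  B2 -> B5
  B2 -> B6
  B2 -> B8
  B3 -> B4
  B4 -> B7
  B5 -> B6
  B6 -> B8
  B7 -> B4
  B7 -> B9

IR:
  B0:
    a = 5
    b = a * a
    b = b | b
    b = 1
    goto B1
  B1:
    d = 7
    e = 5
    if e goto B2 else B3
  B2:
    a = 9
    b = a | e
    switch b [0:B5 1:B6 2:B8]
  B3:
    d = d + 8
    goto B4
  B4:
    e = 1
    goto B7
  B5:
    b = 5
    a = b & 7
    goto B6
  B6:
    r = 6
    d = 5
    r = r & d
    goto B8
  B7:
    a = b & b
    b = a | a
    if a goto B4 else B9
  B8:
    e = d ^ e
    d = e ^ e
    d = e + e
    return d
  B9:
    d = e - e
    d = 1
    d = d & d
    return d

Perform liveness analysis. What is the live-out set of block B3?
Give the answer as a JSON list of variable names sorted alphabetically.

Block summaries:
  B0: def={a,b} ue=∅
  B1: def={d,e} ue=∅
  B2: def={a,b} ue={e}
  B3: def={d} ue={d}
  B4: def={e} ue=∅
  B5: def={a,b} ue=∅
  B6: def={d,r} ue=∅
  B7: def={a,b} ue={b}
  B8: def={d,e} ue={d,e}
  B9: def={d} ue={e}

Backward fixpoint:
  B0: in=∅ out={b}
  B1: in={b} out={b,d,e}
  B2: in={d,e} out={d,e}
  B3: in={b,d} out={b}
  B4: in={b} out={b,e}
  B5: in={e} out={e}
  B6: in={e} out={d,e}
  B7: in={b,e} out={b,e}
  B8: in={d,e} out=∅
  B9: in={e} out=∅

live-out(B3) = ["b"]

Answer: ["b"]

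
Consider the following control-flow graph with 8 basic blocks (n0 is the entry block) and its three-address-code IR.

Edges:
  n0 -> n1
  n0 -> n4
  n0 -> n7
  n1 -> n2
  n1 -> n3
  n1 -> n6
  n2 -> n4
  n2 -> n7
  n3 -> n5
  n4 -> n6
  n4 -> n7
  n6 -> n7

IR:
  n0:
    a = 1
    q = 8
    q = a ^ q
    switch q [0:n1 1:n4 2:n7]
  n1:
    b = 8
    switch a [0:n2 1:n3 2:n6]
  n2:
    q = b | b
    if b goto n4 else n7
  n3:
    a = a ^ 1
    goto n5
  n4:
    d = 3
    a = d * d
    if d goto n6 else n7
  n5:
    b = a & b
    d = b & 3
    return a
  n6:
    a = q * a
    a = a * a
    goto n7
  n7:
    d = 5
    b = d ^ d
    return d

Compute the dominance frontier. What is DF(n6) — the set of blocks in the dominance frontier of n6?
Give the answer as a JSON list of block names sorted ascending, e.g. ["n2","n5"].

idom tree: n1←n0 n2←n1 n3←n1 n4←n0 n5←n3 n6←n0 n7←n0
Join-block Dom:
  n4: preds {n0,n2}: {n0} ∩ {n0,n1,n2} = {n0}; idom=n0
  n6: preds {n1,n4}: {n0,n1} ∩ {n0,n4} = {n0}; idom=n0
  n7: preds {n0,n2,n4,n6}: {n0} ∩ {n0,n1,n2} ∩ {n0,n4} ∩ {n0,n6} = {n0}; idom=n0

DF walk-up:
  join n4 pred n0: · stop@n0
  join n4 pred n2: n2→n1 stop@n0
  join n6 pred n1: n1 stop@n0
  join n6 pred n4: n4 stop@n0
  join n7 pred n0: · stop@n0
  join n7 pred n2: n2→n1 stop@n0
  join n7 pred n4: n4 stop@n0
  join n7 pred n6: n6 stop@n0
  DF(n0)=∅
  DF(n1)={n4,n6,n7}
  DF(n2)={n4,n7}
  DF(n3)=∅
  DF(n4)={n6,n7}
  DF(n5)=∅
  DF(n6)={n7}
  DF(n7)=∅

DF(n6) = ["n7"]

Answer: ["n7"]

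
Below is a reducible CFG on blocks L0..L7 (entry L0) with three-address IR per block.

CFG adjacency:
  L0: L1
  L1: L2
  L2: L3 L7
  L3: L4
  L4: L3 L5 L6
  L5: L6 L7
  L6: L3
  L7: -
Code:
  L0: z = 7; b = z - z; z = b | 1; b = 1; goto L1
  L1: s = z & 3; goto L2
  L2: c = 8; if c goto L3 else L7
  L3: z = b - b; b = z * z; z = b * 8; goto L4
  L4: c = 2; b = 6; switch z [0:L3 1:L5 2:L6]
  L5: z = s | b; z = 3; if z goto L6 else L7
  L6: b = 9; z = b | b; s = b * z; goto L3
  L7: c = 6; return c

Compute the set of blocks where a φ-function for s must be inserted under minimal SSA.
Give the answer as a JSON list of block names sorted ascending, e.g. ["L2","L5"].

idom tree: L1←L0 L2←L1 L3←L2 L4←L3 L5←L4 L6←L4 L7←L2
Dom∩ at merges:
  L3: preds {L2,L4,L6}: {L0,L1,L2} ∩ {L0,L1,L2,L3,L4} ∩ {L0,L1,L2,L3,L4,L6} = {L0,L1,L2}; idom=L2
  L6: preds {L4,L5}: {L0,L1,L2,L3,L4} ∩ {L0,L1,L2,L3,L4,L5} = {L0,L1,L2,L3,L4}; idom=L4
  L7: preds {L2,L5}: {L0,L1,L2} ∩ {L0,L1,L2,L3,L4,L5} = {L0,L1,L2}; idom=L2

DF walk-up:
  L3←L2: walk · to L2
  L3←L4: walk L4→L3 to L2
  L3←L6: walk L6→L4→L3 to L2
  L6←L4: walk · to L4
  L6←L5: walk L5 to L4
  L7←L2: walk · to L2
  L7←L5: walk L5→L4→L3 to L2
  DF(L0)=∅
  DF(L1)=∅
  DF(L2)=∅
  DF(L3)={L3,L7}
  DF(L4)={L3,L7}
  DF(L5)={L6,L7}
  DF(L6)={L3}
  DF(L7)=∅

φ for s: defs {L1,L6}
  DF⁺ = {L3,L7}

Answer: ["L3", "L7"]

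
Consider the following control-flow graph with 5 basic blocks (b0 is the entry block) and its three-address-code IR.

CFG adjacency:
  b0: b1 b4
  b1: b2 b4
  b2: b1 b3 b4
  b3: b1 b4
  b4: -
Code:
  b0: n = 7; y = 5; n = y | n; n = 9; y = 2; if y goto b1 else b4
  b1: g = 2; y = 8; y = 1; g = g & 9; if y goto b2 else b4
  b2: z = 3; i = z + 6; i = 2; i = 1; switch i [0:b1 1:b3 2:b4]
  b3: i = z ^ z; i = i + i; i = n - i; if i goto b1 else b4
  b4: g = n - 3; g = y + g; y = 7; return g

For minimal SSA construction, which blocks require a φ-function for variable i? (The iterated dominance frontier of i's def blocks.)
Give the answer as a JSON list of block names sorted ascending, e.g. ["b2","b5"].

Answer: ["b1", "b4"]

Derivation:
idom tree: b1←b0 b2←b1 b3←b2 b4←b0
Dom at joins:
  b1: preds {b0,b2,b3}: {b0} ∩ {b0,b1,b2} ∩ {b0,b1,b2,b3} = {b0}; idom=b0
  b4: preds {b0,b1,b2,b3}: {b0} ∩ {b0,b1} ∩ {b0,b1,b2} ∩ {b0,b1,b2,b3} = {b0}; idom=b0

DF derivation:
  b1←b0: walk · to b0
  b1←b2: walk b2→b1 to b0
  b1←b3: walk b3→b2→b1 to b0
  b4←b0: walk · to b0
  b4←b1: walk b1 to b0
  b4←b2: walk b2→b1 to b0
  b4←b3: walk b3→b2→b1 to b0
  b0: DF=∅
  b1: DF={b1,b4}
  b2: DF={b1,b4}
  b3: DF={b1,b4}
  b4: DF=∅

φ for i: defs {b2,b3}
  DF⁺ = {b1,b4}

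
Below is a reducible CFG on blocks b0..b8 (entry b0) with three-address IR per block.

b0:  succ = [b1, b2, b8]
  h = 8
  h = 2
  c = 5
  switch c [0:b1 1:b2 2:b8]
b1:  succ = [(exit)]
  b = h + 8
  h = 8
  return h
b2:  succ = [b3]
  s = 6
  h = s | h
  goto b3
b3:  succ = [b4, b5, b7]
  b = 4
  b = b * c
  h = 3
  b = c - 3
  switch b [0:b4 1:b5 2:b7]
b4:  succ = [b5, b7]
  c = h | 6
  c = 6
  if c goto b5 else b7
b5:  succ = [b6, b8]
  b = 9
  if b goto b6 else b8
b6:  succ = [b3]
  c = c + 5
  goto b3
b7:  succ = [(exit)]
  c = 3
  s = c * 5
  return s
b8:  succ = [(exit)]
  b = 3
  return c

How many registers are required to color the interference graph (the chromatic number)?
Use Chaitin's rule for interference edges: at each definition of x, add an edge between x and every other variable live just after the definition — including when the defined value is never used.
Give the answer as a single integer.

Per-block:
  b0: {c,h} / ∅
  b1: {b,h} / {h}
  b2: {h,s} / {h}
  b3: {b,h} / {c}
  b4: {c} / {h}
  b5: {b} / ∅
  b6: {c} / {c}
  b7: {c,s} / ∅
  b8: {b} / {c}

Liveness:
  live b0: ∅→{c,h}
  live b1: {h}→∅
  live b2: {c,h}→{c}
  live b3: {c}→{c,h}
  live b4: {h}→{c}
  live b5: {c}→{c}
  live b6: {c}→{c}
  live b7: ∅→∅
  live b8: {c}→∅

Conflict graph:
  b — {c,h}
  c — {b,h,s}
  h — {b,c,s}
  s — {c,h}

Colouring:
  lower bound: {b,c,h} mutually conflict ⇒ χ ≥ 3
  assign b→R2 c→R0 h→R1 s→R2 — no edge inside a register ⇒ χ ≤ 3
  χ = 3

Answer: 3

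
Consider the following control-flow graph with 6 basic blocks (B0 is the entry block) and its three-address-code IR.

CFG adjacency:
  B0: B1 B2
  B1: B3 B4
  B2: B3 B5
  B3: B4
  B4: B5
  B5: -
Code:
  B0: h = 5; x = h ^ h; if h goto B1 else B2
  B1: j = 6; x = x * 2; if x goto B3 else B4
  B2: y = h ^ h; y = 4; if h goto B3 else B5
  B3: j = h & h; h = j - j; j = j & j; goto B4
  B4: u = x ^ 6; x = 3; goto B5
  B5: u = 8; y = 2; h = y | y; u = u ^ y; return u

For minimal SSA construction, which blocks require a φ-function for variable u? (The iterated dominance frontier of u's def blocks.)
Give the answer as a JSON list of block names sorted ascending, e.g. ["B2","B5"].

Answer: ["B5"]

Analysis:
idom tree: B1←B0 B2←B0 B3←B0 B4←B0 B5←B0
Join-block Dom:
  B3: preds {B1,B2}: {B0,B1} ∩ {B0,B2} = {B0}; idom=B0
  B4: preds {B1,B3}: {B0,B1} ∩ {B0,B3} = {B0}; idom=B0
  B5: preds {B2,B4}: {B0,B2} ∩ {B0,B4} = {B0}; idom=B0

DF walk-up:
  join B3 pred B1: B1 stop@B0
  join B3 pred B2: B2 stop@B0
  join B4 pred B1: B1 stop@B0
  join B4 pred B3: B3 stop@B0
  join B5 pred B2: B2 stop@B0
  join B5 pred B4: B4 stop@B0
  B0: DF=∅
  B1: DF={B3,B4}
  B2: DF={B3,B5}
  B3: DF={B4}
  B4: DF={B5}
  B5: DF=∅

φ for u: defs {B4,B5}
  DF⁺ = {B5}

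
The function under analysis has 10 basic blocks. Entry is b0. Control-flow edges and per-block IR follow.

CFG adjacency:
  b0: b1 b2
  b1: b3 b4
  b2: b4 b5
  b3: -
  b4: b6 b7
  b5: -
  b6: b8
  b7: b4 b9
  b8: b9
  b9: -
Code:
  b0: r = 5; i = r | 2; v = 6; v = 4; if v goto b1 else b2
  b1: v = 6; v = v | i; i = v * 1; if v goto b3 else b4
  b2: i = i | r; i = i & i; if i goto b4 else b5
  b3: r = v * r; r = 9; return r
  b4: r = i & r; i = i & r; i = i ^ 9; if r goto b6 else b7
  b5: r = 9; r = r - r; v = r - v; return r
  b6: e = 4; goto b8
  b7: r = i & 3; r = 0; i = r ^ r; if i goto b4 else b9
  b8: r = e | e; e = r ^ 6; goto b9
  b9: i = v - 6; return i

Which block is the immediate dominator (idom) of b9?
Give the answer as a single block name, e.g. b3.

Answer: b4

Working:
idom tree: b1←b0 b2←b0 b3←b1 b4←b0 b5←b2 b6←b4 b7←b4 b8←b6 b9←b4
Join-block Dom:
  b4: preds {b1,b2,b7}: {b0,b1} ∩ {b0,b2} ∩ {b0,b4,b7} = {b0}; idom=b0
  b9: preds {b7,b8}: {b0,b4,b7} ∩ {b0,b4,b6,b8} = {b0,b4}; idom=b4

idom(b9) = b4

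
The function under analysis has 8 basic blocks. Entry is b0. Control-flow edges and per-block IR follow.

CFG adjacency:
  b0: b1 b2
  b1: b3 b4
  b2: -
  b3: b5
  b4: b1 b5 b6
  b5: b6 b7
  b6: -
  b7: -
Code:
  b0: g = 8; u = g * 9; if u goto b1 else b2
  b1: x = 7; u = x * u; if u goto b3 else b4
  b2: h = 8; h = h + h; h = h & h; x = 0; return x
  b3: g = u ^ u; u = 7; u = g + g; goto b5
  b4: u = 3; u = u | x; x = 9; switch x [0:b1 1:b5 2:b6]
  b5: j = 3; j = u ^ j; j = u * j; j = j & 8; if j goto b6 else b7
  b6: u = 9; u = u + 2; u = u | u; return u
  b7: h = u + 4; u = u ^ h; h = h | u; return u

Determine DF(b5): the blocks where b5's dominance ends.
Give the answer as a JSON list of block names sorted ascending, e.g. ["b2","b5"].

idom tree: b1←b0 b2←b0 b3←b1 b4←b1 b5←b1 b6←b1 b7←b5
Dom at joins:
  b1: preds {b0,b4}: {b0} ∩ {b0,b1,b4} = {b0}; idom=b0
  b5: preds {b3,b4}: {b0,b1,b3} ∩ {b0,b1,b4} = {b0,b1}; idom=b1
  b6: preds {b4,b5}: {b0,b1,b4} ∩ {b0,b1,b5} = {b0,b1}; idom=b1

Frontier:
  b1←b0: walk · to b0
  b1←b4: walk b4→b1 to b0
  b5←b3: walk b3 to b1
  b5←b4: walk b4 to b1
  b6←b4: walk b4 to b1
  b6←b5: walk b5 to b1
  DF(b0)=∅
  DF(b1)={b1}
  DF(b2)=∅
  DF(b3)={b5}
  DF(b4)={b1,b5,b6}
  DF(b5)={b6}
  DF(b6)=∅
  DF(b7)=∅

DF(b5) = ["b6"]

Answer: ["b6"]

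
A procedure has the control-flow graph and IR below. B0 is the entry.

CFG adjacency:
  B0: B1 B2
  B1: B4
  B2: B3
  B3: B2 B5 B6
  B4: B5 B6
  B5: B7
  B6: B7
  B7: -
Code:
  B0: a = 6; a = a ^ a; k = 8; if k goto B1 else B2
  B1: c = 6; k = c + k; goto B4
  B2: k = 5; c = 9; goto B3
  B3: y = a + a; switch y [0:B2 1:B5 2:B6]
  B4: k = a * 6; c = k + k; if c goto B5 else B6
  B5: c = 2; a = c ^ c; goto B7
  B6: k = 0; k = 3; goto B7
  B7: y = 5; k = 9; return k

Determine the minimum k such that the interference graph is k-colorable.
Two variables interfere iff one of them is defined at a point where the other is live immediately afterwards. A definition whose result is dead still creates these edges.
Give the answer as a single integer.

Per-block:
  B0: {a,k} / ∅
  B1: {c,k} / {k}
  B2: {c,k} / ∅
  B3: {y} / {a}
  B4: {c,k} / {a}
  B5: {a,c} / ∅
  B6: {k} / ∅
  B7: {k,y} / ∅

Live sets:
  B0 li=∅ lo={a,k}
  B1 li={a,k} lo={a}
  B2 li={a} lo={a}
  B3 li={a} lo={a}
  B4 li={a} lo=∅
  B5 li=∅ lo=∅
  B6 li=∅ lo=∅
  B7 li=∅ lo=∅

Conflict graph:
  a: {c,k,y}
  c: {a,k}
  k: {a,c}
  y: {a}

Chromatic number:
  {a,c,k} pairwise interfere (3-clique) ⇒ χ ≥ 3
  3-colouring: r0={a}  r1={c,y}  r2={k}
  χ = 3

Answer: 3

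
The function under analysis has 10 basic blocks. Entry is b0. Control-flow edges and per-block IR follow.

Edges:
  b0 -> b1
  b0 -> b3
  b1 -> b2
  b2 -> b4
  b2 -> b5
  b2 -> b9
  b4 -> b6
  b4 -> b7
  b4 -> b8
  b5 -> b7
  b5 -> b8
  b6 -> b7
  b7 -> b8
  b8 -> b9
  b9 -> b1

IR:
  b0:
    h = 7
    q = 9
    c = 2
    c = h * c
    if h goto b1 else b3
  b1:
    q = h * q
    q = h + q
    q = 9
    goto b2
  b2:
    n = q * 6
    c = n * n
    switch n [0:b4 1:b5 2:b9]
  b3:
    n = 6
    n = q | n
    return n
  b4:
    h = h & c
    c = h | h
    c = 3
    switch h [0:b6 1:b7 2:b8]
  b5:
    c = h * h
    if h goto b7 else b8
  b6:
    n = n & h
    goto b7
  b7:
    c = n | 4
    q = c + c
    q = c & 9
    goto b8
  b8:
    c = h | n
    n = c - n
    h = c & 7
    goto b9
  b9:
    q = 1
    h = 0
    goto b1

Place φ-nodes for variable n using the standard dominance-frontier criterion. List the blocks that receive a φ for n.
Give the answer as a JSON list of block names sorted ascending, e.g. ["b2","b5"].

idom tree: b1←b0 b2←b1 b3←b0 b4←b2 b5←b2 b6←b4 b7←b2 b8←b2 b9←b2
Dom∩ at merges:
  b1: preds {b0,b9}: {b0} ∩ {b0,b1,b2,b9} = {b0}; idom=b0
  b7: preds {b4,b5,b6}: {b0,b1,b2,b4} ∩ {b0,b1,b2,b5} ∩ {b0,b1,b2,b4,b6} = {b0,b1,b2}; idom=b2
  b8: preds {b4,b5,b7}: {b0,b1,b2,b4} ∩ {b0,b1,b2,b5} ∩ {b0,b1,b2,b7} = {b0,b1,b2}; idom=b2
  b9: preds {b2,b8}: {b0,b1,b2} ∩ {b0,b1,b2,b8} = {b0,b1,b2}; idom=b2

DF derivation:
  join b1 pred b0: · stop@b0
  join b1 pred b9: b9→b2→b1 stop@b0
  join b7 pred b4: b4 stop@b2
  join b7 pred b5: b5 stop@b2
  join b7 pred b6: b6→b4 stop@b2
  join b8 pred b4: b4 stop@b2
  join b8 pred b5: b5 stop@b2
  join b8 pred b7: b7 stop@b2
  join b9 pred b2: · stop@b2
  join b9 pred b8: b8 stop@b2
  DF(b0)=∅
  DF(b1)={b1}
  DF(b2)={b1}
  DF(b3)=∅
  DF(b4)={b7,b8}
  DF(b5)={b7,b8}
  DF(b6)={b7}
  DF(b7)={b8}
  DF(b8)={b9}
  DF(b9)={b1}

φ for n: defs {b2,b3,b6,b8}
  DF⁺ = {b1,b7,b8,b9}

Answer: ["b1", "b7", "b8", "b9"]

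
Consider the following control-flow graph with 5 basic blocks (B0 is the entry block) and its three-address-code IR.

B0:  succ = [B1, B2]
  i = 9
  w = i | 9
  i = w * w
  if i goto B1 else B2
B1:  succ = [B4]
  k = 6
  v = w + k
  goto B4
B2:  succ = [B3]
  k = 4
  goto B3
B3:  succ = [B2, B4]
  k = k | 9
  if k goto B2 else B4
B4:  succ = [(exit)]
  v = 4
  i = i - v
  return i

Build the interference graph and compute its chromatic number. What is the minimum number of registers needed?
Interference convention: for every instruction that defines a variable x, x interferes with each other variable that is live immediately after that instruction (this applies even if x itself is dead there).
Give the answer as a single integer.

Block summaries:
  B0: def={i,w} ue=∅
  B1: def={k,v} ue={w}
  B2: def={k} ue=∅
  B3: def={k} ue={k}
  B4: def={i,v} ue={i}

Liveness:
  live B0: ∅→{i,w}
  live B1: {i,w}→{i}
  live B2: {i}→{i,k}
  live B3: {i,k}→{i}
  live B4: {i}→∅

Conflict graph:
  i — {k,v,w}
  k — {i,w}
  v — {i}
  w — {i,k}

Chromatic number:
  clique {i,k,w} ⇒ need ≥ 3
  3-colouring: R0={i}  R1={k,v}  R2={w}
  χ = 3

Answer: 3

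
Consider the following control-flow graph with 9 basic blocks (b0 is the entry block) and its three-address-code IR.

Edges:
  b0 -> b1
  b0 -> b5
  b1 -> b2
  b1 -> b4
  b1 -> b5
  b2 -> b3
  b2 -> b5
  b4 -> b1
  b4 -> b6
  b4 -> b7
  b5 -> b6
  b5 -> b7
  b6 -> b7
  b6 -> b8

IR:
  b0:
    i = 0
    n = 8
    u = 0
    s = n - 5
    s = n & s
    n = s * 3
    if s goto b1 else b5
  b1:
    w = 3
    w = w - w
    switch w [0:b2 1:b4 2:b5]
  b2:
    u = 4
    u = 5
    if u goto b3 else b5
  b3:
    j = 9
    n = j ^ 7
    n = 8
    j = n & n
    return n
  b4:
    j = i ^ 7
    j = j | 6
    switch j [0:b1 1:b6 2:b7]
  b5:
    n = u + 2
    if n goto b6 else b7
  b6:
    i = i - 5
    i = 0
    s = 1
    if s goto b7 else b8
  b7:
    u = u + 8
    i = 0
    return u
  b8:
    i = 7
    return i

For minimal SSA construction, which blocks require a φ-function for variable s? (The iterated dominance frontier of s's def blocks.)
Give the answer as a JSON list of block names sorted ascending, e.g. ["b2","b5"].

idom tree: b1←b0 b2←b1 b3←b2 b4←b1 b5←b0 b6←b0 b7←b0 b8←b6
Dom∩ at merges:
  b1: preds {b0,b4}: {b0} ∩ {b0,b1,b4} = {b0}; idom=b0
  b5: preds {b0,b1,b2}: {b0} ∩ {b0,b1} ∩ {b0,b1,b2} = {b0}; idom=b0
  b6: preds {b4,b5}: {b0,b1,b4} ∩ {b0,b5} = {b0}; idom=b0
  b7: preds {b4,b5,b6}: {b0,b1,b4} ∩ {b0,b5} ∩ {b0,b6} = {b0}; idom=b0

DF walk-up:
  b1←b0: walk · to b0
  b1←b4: walk b4→b1 to b0
  b5←b0: walk · to b0
  b5←b1: walk b1 to b0
  b5←b2: walk b2→b1 to b0
  b6←b4: walk b4→b1 to b0
  b6←b5: walk b5 to b0
  b7←b4: walk b4→b1 to b0
  b7←b5: walk b5 to b0
  b7←b6: walk b6 to b0
  DF(b0)=∅
  DF(b1)={b1,b5,b6,b7}
  DF(b2)={b5}
  DF(b3)=∅
  DF(b4)={b1,b6,b7}
  DF(b5)={b6,b7}
  DF(b6)={b7}
  DF(b7)=∅
  DF(b8)=∅

φ for s: defs {b0,b6}
  DF⁺ = {b7}

Answer: ["b7"]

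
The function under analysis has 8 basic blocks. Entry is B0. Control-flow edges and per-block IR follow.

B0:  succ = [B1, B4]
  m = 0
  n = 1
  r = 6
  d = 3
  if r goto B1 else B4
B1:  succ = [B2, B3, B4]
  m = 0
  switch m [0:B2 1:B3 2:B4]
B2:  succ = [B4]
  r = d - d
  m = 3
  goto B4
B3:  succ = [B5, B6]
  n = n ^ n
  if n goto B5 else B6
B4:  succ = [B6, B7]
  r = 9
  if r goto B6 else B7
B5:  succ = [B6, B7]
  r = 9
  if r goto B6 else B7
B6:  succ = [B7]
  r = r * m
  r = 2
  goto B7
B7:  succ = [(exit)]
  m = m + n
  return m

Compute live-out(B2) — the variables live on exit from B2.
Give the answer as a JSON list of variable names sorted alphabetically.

Answer: ["m", "n"]

Analysis:
Per-block:
  B0 def {d,m,n,r} use ∅
  B1 def {m} use ∅
  B2 def {m,r} use {d}
  B3 def {n} use {n}
  B4 def {r} use ∅
  B5 def {r} use ∅
  B6 def {r} use {m,r}
  B7 def {m} use {m,n}

Live sets:
  live B0: ∅→{d,m,n,r}
  live B1: {d,n,r}→{d,m,n,r}
  live B2: {d,n}→{m,n}
  live B3: {m,n,r}→{m,n,r}
  live B4: {m,n}→{m,n,r}
  live B5: {m,n}→{m,n,r}
  live B6: {m,n,r}→{m,n}
  live B7: {m,n}→∅

live-out(B2) = ["m", "n"]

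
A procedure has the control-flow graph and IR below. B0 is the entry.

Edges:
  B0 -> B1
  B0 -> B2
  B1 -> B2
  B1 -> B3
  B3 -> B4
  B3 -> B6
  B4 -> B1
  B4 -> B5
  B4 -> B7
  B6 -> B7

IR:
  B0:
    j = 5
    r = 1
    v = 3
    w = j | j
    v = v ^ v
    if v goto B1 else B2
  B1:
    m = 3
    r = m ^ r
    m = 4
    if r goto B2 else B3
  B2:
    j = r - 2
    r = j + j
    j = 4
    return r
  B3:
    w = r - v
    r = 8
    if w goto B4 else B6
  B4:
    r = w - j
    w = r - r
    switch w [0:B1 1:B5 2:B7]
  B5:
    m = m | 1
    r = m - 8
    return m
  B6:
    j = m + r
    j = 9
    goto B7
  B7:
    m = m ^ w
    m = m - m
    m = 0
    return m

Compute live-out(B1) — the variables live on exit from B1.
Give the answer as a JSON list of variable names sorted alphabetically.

Answer: ["j", "m", "r", "v"]

Derivation:
Per-block:
  B0 def {j,r,v,w} use ∅
  B1 def {m,r} use {r}
  B2 def {j,r} use {r}
  B3 def {r,w} use {r,v}
  B4 def {r,w} use {j,w}
  B5 def {m,r} use {m}
  B6 def {j} use {m,r}
  B7 def {m} use {m,w}

Backward fixpoint:
  B0 li=∅ lo={j,r,v}
  B1 li={j,r,v} lo={j,m,r,v}
  B2 li={r} lo=∅
  B3 li={j,m,r,v} lo={j,m,r,v,w}
  B4 li={j,m,v,w} lo={j,m,r,v,w}
  B5 li={m} lo=∅
  B6 li={m,r,w} lo={m,w}
  B7 li={m,w} lo=∅

live-out(B1) = ["j", "m", "r", "v"]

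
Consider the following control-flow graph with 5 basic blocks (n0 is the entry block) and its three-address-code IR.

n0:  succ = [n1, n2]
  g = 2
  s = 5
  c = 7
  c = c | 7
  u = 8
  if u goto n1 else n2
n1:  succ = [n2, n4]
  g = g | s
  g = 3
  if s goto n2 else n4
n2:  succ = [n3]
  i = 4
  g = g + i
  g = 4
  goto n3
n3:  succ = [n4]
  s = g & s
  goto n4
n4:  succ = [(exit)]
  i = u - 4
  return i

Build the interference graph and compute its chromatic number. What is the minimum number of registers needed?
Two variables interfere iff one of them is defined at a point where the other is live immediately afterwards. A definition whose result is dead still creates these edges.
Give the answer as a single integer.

Answer: 4

Derivation:
Per-block:
  n0: {c,g,s,u} / ∅
  n1: {g} / {g,s}
  n2: {g,i} / {g}
  n3: {s} / {g,s}
  n4: {i} / {u}

Backward fixpoint:
  n0 li=∅ lo={g,s,u}
  n1 li={g,s,u} lo={g,s,u}
  n2 li={g,s,u} lo={g,s,u}
  n3 li={g,s,u} lo={u}
  n4 li={u} lo=∅

Interfere edges:
  c — {g,s}
  g — {c,i,s,u}
  i — {g,s,u}
  s — {c,g,i,u}
  u — {g,i,s}

Registers:
  clique {g,i,s,u} ⇒ need ≥ 4
  4-colouring: R0={g}  R1={s}  R2={c,i}  R3={u}
  χ = 4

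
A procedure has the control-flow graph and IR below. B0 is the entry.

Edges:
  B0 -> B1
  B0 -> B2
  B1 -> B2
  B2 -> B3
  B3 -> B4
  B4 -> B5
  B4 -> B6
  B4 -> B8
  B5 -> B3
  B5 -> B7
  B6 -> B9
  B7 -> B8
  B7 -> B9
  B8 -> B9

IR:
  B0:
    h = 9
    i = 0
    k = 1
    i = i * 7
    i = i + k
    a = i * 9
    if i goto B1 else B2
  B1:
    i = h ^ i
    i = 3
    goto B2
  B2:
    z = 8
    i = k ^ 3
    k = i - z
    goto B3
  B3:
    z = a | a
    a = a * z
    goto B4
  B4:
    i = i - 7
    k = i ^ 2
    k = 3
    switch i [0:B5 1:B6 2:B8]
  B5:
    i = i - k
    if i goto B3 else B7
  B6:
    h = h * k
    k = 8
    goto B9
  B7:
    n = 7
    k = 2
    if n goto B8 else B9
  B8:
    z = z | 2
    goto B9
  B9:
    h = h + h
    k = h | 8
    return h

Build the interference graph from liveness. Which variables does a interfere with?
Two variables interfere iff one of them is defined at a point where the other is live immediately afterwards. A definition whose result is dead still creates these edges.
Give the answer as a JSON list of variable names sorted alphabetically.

Block summaries:
  B0 def {a,h,i,k} use ∅
  B1 def {i} use {h,i}
  B2 def {i,k,z} use {k}
  B3 def {a,z} use {a}
  B4 def {i,k} use {i}
  B5 def {i} use {i,k}
  B6 def {h,k} use {h,k}
  B7 def {k,n} use ∅
  B8 def {z} use {z}
  B9 def {h,k} use {h}

Liveness:
  B0 li=∅ lo={a,h,i,k}
  B1 li={a,h,i,k} lo={a,h,k}
  B2 li={a,h,k} lo={a,h,i}
  B3 li={a,h,i} lo={a,h,i,z}
  B4 li={a,h,i,z} lo={a,h,i,k,z}
  B5 li={a,h,i,k,z} lo={a,h,i,z}
  B6 li={h,k} lo={h}
  B7 li={h,z} lo={h,z}
  B8 li={h,z} lo={h}
  B9 li={h} lo=∅

Interfere edges:
  a: {h,i,k,z}
  h: {a,i,k,n,z}
  i: {a,h,k,z}
  k: {a,h,i,n,z}
  n: {h,k,z}
  z: {a,h,i,k,n}

N(a) = ["h", "i", "k", "z"]

Answer: ["h", "i", "k", "z"]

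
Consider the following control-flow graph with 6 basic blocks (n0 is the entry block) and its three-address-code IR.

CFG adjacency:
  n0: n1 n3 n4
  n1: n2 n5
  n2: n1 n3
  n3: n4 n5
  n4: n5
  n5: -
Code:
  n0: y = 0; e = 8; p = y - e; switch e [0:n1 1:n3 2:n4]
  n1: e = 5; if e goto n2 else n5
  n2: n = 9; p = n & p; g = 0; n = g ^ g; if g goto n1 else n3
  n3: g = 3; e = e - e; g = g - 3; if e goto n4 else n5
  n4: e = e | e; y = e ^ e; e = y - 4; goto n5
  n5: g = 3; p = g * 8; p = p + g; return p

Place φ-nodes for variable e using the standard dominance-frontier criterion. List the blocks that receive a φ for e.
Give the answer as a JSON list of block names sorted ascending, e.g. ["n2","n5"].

idom tree: n1←n0 n2←n1 n3←n0 n4←n0 n5←n0
Join-block Dom:
  n1: preds {n0,n2}: {n0} ∩ {n0,n1,n2} = {n0}; idom=n0
  n3: preds {n0,n2}: {n0} ∩ {n0,n1,n2} = {n0}; idom=n0
  n4: preds {n0,n3}: {n0} ∩ {n0,n3} = {n0}; idom=n0
  n5: preds {n1,n3,n4}: {n0,n1} ∩ {n0,n3} ∩ {n0,n4} = {n0}; idom=n0

Frontier:
  join n1 pred n0: · stop@n0
  join n1 pred n2: n2→n1 stop@n0
  join n3 pred n0: · stop@n0
  join n3 pred n2: n2→n1 stop@n0
  join n4 pred n0: · stop@n0
  join n4 pred n3: n3 stop@n0
  join n5 pred n1: n1 stop@n0
  join n5 pred n3: n3 stop@n0
  join n5 pred n4: n4 stop@n0
  DF(n0)=∅
  DF(n1)={n1,n3,n5}
  DF(n2)={n1,n3}
  DF(n3)={n4,n5}
  DF(n4)={n5}
  DF(n5)=∅

φ for e: defs {n0,n1,n3,n4}
  DF⁺ = {n1,n3,n4,n5}

Answer: ["n1", "n3", "n4", "n5"]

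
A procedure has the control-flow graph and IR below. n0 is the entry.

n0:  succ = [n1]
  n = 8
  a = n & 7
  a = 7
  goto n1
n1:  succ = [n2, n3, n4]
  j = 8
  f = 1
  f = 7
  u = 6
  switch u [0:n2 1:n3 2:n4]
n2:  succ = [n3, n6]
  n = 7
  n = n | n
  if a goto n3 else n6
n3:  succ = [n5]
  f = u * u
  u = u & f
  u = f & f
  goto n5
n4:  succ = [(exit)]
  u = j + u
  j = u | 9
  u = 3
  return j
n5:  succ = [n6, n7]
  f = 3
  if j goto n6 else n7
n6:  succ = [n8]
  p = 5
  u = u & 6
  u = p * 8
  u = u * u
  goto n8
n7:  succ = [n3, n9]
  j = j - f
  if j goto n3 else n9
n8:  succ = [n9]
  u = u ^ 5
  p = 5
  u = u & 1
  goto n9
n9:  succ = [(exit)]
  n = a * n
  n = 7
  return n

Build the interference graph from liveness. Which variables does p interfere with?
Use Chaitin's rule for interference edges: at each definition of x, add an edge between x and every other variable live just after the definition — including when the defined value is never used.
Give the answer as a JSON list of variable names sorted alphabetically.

Answer: ["a", "n", "u"]

Working:
Per-block:
  n0 def {a,n} use ∅
  n1 def {f,j,u} use ∅
  n2 def {n} use {a}
  n3 def {f,u} use {u}
  n4 def {j,u} use {j,u}
  n5 def {f} use {j}
  n6 def {p,u} use {u}
  n7 def {j} use {f,j}
  n8 def {p,u} use {u}
  n9 def {n} use {a,n}

Backward fixpoint:
  live n0: ∅→{a,n}
  live n1: {a,n}→{a,j,n,u}
  live n2: {a,j,u}→{a,j,n,u}
  live n3: {a,j,n,u}→{a,j,n,u}
  live n4: {j,u}→∅
  live n5: {a,j,n,u}→{a,f,j,n,u}
  live n6: {a,n,u}→{a,n,u}
  live n7: {a,f,j,n,u}→{a,j,n,u}
  live n8: {a,n,u}→{a,n}
  live n9: {a,n}→∅

Conflict graph:
  a: {f,j,n,p,u}
  f: {a,j,n,u}
  j: {a,f,n,u}
  n: {a,f,j,p,u}
  p: {a,n,u}
  u: {a,f,j,n,p}

N(p) = ["a", "n", "u"]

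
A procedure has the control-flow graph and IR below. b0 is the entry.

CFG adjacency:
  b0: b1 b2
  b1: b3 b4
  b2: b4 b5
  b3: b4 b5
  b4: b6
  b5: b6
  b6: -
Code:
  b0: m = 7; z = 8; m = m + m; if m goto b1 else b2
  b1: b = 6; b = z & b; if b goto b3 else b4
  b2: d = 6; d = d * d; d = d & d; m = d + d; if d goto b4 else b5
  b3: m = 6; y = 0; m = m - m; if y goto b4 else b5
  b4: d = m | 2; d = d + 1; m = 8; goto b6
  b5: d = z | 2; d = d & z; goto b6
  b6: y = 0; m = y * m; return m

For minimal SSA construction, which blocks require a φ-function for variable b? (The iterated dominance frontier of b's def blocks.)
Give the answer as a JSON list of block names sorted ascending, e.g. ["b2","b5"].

idom tree: b1←b0 b2←b0 b3←b1 b4←b0 b5←b0 b6←b0
Dom at joins:
  b4: preds {b1,b2,b3}: {b0,b1} ∩ {b0,b2} ∩ {b0,b1,b3} = {b0}; idom=b0
  b5: preds {b2,b3}: {b0,b2} ∩ {b0,b1,b3} = {b0}; idom=b0
  b6: preds {b4,b5}: {b0,b4} ∩ {b0,b5} = {b0}; idom=b0

Frontier:
  b4←b1: walk b1 to b0
  b4←b2: walk b2 to b0
  b4←b3: walk b3→b1 to b0
  b5←b2: walk b2 to b0
  b5←b3: walk b3→b1 to b0
  b6←b4: walk b4 to b0
  b6←b5: walk b5 to b0
  DF(b0)=∅
  DF(b1)={b4,b5}
  DF(b2)={b4,b5}
  DF(b3)={b4,b5}
  DF(b4)={b6}
  DF(b5)={b6}
  DF(b6)=∅

φ for b: defs {b1}
  DF⁺ = {b4,b5,b6}

Answer: ["b4", "b5", "b6"]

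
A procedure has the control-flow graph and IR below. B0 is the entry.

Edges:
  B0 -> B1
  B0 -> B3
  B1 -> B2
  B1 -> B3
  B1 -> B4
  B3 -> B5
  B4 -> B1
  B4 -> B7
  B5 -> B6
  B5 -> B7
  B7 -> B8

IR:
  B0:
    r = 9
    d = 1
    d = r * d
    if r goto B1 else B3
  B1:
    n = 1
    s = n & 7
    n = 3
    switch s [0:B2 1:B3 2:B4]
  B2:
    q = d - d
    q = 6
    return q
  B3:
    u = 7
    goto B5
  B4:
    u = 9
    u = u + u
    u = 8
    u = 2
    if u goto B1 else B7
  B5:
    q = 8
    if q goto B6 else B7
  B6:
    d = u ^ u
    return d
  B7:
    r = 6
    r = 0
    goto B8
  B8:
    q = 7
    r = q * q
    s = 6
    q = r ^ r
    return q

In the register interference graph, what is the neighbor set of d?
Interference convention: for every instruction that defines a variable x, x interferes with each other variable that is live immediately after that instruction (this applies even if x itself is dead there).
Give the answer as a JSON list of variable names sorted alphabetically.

Per-block:
  B0: def={d,r} ue=∅
  B1: def={n,s} ue=∅
  B2: def={q} ue={d}
  B3: def={u} ue=∅
  B4: def={u} ue=∅
  B5: def={q} ue=∅
  B6: def={d} ue={u}
  B7: def={r} ue=∅
  B8: def={q,r,s} ue=∅

Liveness:
  B0 li=∅ lo={d}
  B1 li={d} lo={d}
  B2 li={d} lo=∅
  B3 li=∅ lo={u}
  B4 li={d} lo={d}
  B5 li={u} lo={u}
  B6 li={u} lo=∅
  B7 li=∅ lo=∅
  B8 li=∅ lo=∅

Interfere edges:
  d↔{n,r,s,u}
  n↔{d,s}
  q↔{u}
  r↔{d,s}
  s↔{d,n,r}
  u↔{d,q}

N(d) = ["n", "r", "s", "u"]

Answer: ["n", "r", "s", "u"]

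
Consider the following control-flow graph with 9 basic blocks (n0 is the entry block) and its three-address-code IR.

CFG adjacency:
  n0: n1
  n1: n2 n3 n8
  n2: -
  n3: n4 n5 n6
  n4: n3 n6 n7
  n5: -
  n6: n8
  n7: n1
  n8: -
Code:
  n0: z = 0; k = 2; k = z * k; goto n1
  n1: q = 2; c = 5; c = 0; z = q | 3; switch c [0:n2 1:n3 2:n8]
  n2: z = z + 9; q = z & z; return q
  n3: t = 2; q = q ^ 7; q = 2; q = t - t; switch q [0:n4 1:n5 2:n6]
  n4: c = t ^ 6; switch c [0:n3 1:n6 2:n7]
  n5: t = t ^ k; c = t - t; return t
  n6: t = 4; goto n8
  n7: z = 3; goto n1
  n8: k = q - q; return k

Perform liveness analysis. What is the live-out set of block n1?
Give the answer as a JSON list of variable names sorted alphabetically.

Answer: ["k", "q", "z"]

Analysis:
def/use:
  n0 def {k,z} use ∅
  n1 def {c,q,z} use ∅
  n2 def {q,z} use {z}
  n3 def {q,t} use {q}
  n4 def {c} use {t}
  n5 def {c,t} use {k,t}
  n6 def {t} use ∅
  n7 def {z} use ∅
  n8 def {k} use {q}

Liveness:
  n0: in=∅ out={k}
  n1: in={k} out={k,q,z}
  n2: in={z} out=∅
  n3: in={k,q} out={k,q,t}
  n4: in={k,q,t} out={k,q}
  n5: in={k,t} out=∅
  n6: in={q} out={q}
  n7: in={k} out={k}
  n8: in={q} out=∅

live-out(n1) = ["k", "q", "z"]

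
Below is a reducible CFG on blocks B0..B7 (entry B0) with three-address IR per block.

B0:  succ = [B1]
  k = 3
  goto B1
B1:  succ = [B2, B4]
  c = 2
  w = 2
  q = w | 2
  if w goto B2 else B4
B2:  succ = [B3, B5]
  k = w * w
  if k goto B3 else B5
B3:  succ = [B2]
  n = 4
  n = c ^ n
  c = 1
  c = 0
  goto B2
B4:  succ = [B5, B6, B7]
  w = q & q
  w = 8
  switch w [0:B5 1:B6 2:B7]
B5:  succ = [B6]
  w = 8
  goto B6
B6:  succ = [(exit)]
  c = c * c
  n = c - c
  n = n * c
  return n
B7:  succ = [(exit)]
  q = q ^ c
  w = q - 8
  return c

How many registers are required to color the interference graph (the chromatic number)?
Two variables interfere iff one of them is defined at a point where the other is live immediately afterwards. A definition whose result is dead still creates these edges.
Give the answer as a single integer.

Answer: 3

Analysis:
def/use:
  B0: {k} / ∅
  B1: {c,q,w} / ∅
  B2: {k} / {w}
  B3: {c,n} / {c}
  B4: {w} / {q}
  B5: {w} / ∅
  B6: {c,n} / {c}
  B7: {q,w} / {c,q}

Liveness:
  B0: in=∅ out=∅
  B1: in=∅ out={c,q,w}
  B2: in={c,w} out={c,w}
  B3: in={c,w} out={c,w}
  B4: in={c,q} out={c,q}
  B5: in={c} out={c}
  B6: in={c} out=∅
  B7: in={c,q} out=∅

Conflict graph:
  c↔{k,n,q,w}
  k↔{c,w}
  n↔{c,w}
  q↔{c,w}
  w↔{c,k,n,q}

Registers:
  clique {c,k,w} ⇒ need ≥ 3
  3-colouring: R0={c}  R1={w}  R2={k,n,q}
  χ = 3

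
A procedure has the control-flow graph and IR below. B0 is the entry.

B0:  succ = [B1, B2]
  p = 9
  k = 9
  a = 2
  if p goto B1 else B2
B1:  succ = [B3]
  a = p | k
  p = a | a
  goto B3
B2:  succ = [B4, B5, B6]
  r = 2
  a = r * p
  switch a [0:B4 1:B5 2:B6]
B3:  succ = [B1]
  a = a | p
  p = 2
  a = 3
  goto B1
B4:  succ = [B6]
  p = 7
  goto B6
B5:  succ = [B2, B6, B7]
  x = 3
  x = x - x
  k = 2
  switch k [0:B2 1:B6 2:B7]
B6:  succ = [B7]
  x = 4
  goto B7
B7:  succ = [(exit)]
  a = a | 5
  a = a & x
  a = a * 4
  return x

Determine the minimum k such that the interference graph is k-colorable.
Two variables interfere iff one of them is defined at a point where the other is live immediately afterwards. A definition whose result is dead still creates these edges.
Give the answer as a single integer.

def/use:
  B0: def={a,k,p} ue=∅
  B1: def={a,p} ue={k,p}
  B2: def={a,r} ue={p}
  B3: def={a,p} ue={a,p}
  B4: def={p} ue=∅
  B5: def={k,x} ue=∅
  B6: def={x} ue=∅
  B7: def={a} ue={a,x}

Liveness:
  B0: in=∅ out={k,p}
  B1: in={k,p} out={a,k,p}
  B2: in={p} out={a,p}
  B3: in={a,k,p} out={k,p}
  B4: in={a} out={a}
  B5: in={a,p} out={a,p,x}
  B6: in={a} out={a,x}
  B7: in={a,x} out=∅

Conflict graph:
  a↔{k,p,x}
  k↔{a,p,x}
  p↔{a,k,r,x}
  r↔{p}
  x↔{a,k,p}

Registers:
  lower bound: {a,k,p,x} mutually conflict ⇒ χ ≥ 4
  4-colouring: c0={p}  c1={a,r}  c2={k}  c3={x}
  χ = 4

Answer: 4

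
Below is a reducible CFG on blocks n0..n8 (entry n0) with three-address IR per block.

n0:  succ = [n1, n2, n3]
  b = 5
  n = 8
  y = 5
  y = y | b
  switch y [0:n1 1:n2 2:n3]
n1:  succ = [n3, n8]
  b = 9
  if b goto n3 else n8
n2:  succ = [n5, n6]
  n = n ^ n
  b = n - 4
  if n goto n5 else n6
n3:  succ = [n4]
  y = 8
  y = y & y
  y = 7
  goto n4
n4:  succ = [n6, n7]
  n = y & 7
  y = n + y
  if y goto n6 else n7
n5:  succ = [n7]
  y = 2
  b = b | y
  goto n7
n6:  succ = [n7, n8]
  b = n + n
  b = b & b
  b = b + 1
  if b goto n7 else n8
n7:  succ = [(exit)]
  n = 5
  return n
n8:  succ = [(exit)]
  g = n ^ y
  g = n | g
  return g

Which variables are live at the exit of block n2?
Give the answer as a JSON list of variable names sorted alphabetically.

Block summaries:
  n0: {b,n,y} / ∅
  n1: {b} / ∅
  n2: {b,n} / {n}
  n3: {y} / ∅
  n4: {n,y} / {y}
  n5: {b,y} / {b}
  n6: {b} / {n}
  n7: {n} / ∅
  n8: {g} / {n,y}

Live sets:
  live n0: ∅→{n,y}
  live n1: {n,y}→{n,y}
  live n2: {n,y}→{b,n,y}
  live n3: ∅→{y}
  live n4: {y}→{n,y}
  live n5: {b}→∅
  live n6: {n,y}→{n,y}
  live n7: ∅→∅
  live n8: {n,y}→∅

live-out(n2) = ["b", "n", "y"]

Answer: ["b", "n", "y"]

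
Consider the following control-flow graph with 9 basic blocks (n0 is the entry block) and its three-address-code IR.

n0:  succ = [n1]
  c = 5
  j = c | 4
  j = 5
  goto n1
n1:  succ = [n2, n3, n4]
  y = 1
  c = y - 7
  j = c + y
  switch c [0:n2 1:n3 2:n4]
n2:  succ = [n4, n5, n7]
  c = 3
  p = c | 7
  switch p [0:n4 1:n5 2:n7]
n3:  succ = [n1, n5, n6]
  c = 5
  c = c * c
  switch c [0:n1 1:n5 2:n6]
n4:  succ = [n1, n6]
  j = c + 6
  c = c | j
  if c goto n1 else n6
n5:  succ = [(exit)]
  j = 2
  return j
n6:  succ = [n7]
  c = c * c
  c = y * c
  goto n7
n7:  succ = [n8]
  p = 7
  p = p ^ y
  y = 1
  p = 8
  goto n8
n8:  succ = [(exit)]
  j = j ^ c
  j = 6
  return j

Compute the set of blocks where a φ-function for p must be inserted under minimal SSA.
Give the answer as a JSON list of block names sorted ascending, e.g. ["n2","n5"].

Answer: ["n1", "n4", "n5", "n6", "n7"]

Analysis:
idom tree: n1←n0 n2←n1 n3←n1 n4←n1 n5←n1 n6←n1 n7←n1 n8←n7
Dom∩ at merges:
  n1: preds {n0,n3,n4}: {n0} ∩ {n0,n1,n3} ∩ {n0,n1,n4} = {n0}; idom=n0
  n4: preds {n1,n2}: {n0,n1} ∩ {n0,n1,n2} = {n0,n1}; idom=n1
  n5: preds {n2,n3}: {n0,n1,n2} ∩ {n0,n1,n3} = {n0,n1}; idom=n1
  n6: preds {n3,n4}: {n0,n1,n3} ∩ {n0,n1,n4} = {n0,n1}; idom=n1
  n7: preds {n2,n6}: {n0,n1,n2} ∩ {n0,n1,n6} = {n0,n1}; idom=n1

DF derivation:
  n1←n0: walk · to n0
  n1←n3: walk n3→n1 to n0
  n1←n4: walk n4→n1 to n0
  n4←n1: walk · to n1
  n4←n2: walk n2 to n1
  n5←n2: walk n2 to n1
  n5←n3: walk n3 to n1
  n6←n3: walk n3 to n1
  n6←n4: walk n4 to n1
  n7←n2: walk n2 to n1
  n7←n6: walk n6 to n1
  DF(n0)=∅
  DF(n1)={n1}
  DF(n2)={n4,n5,n7}
  DF(n3)={n1,n5,n6}
  DF(n4)={n1,n6}
  DF(n5)=∅
  DF(n6)={n7}
  DF(n7)=∅
  DF(n8)=∅

φ for p: defs {n2,n7}
  DF⁺ = {n1,n4,n5,n6,n7}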